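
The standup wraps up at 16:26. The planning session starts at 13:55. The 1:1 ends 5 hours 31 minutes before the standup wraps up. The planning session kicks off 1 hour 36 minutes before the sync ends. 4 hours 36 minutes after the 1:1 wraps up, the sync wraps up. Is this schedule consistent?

The 1:1 ends at 16:26 − 331 min = 10:55.
The sync ends at 10:55 + 276 min = 15:31.
The planning session starts at 15:31 − 96 min = 13:55.
That matches the stated 13:55, so the schedule is consistent.

Yes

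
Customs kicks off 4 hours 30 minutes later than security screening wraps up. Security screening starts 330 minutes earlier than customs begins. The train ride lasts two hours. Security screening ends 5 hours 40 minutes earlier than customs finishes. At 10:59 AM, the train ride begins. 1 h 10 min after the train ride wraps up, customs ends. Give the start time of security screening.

7:29 AM

The train ride ends at 10:59 AM + 120 min = 12:59 PM.
Customs ends at 12:59 PM + 70 min = 2:09 PM.
Security screening ends at 2:09 PM − 340 min = 8:29 AM.
Customs starts at 8:29 AM + 270 min = 12:59 PM.
Security screening starts at 12:59 PM − 330 min = 7:29 AM.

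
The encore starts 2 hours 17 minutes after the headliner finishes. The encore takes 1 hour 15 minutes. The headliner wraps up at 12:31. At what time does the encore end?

16:03

The encore starts at 12:31 + 137 min = 14:48.
The encore ends at 14:48 + 75 min = 16:03.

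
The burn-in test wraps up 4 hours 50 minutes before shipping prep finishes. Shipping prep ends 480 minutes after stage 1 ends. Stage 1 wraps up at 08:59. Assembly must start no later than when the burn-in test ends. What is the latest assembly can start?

Shipping prep ends at 08:59 + 480 min = 16:59.
The burn-in test ends at 16:59 − 290 min = 12:09.
Assembly is bounded by the burn-in test, so the latest it can start is 12:09.

12:09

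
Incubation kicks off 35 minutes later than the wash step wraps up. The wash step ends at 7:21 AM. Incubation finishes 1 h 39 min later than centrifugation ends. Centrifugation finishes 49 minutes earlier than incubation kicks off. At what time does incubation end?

Incubation starts at 7:21 AM + 35 min = 7:56 AM.
Centrifugation ends at 7:56 AM − 49 min = 7:07 AM.
Incubation ends at 7:07 AM + 99 min = 8:46 AM.

8:46 AM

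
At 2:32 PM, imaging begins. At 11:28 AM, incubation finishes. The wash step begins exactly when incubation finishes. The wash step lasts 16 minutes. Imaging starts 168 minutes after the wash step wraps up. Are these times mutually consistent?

The wash step starts at 11:28 AM.
The wash step ends at 11:28 AM + 16 min = 11:44 AM.
Imaging starts at 11:44 AM + 168 min = 2:32 PM.
That matches the stated 2:32 PM, so the schedule is consistent.

Yes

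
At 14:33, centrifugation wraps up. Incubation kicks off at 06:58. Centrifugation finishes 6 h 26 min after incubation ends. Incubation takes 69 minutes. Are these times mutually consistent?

Yes

Incubation ends at 06:58 + 69 min = 08:07.
Centrifugation ends at 08:07 + 386 min = 14:33.
That matches the stated 14:33, so the schedule is consistent.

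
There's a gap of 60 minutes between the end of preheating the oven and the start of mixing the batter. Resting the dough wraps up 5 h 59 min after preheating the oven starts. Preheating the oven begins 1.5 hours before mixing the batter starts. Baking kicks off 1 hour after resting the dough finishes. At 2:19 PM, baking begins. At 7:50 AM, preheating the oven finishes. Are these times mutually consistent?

Yes

Mixing the batter starts at 7:50 AM + 60 min = 8:50 AM.
Preheating the oven starts at 8:50 AM − 90 min = 7:20 AM.
Resting the dough ends at 7:20 AM + 359 min = 1:19 PM.
Baking starts at 1:19 PM + 60 min = 2:19 PM.
That matches the stated 2:19 PM, so the schedule is consistent.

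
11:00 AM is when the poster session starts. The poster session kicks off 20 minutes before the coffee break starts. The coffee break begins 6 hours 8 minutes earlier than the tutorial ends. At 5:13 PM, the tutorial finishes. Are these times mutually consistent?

No

The coffee break starts at 5:13 PM − 368 min = 11:05 AM.
The poster session starts at 11:05 AM − 20 min = 10:45 AM.
But the poster session is also said to start at 11:00 AM — a 15-minute conflict.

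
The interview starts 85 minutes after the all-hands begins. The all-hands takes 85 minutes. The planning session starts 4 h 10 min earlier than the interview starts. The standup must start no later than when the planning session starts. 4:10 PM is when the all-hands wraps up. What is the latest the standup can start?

The all-hands starts at 4:10 PM − 85 min = 2:45 PM.
The interview starts at 2:45 PM + 85 min = 4:10 PM.
The planning session starts at 4:10 PM − 250 min = 12:00 PM.
The standup is bounded by the planning session, so the latest it can start is 12:00 PM.

12:00 PM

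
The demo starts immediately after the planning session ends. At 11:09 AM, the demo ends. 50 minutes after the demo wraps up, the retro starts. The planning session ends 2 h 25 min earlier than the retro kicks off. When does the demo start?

The retro starts at 11:09 AM + 50 min = 11:59 AM.
The planning session ends at 11:59 AM − 145 min = 9:34 AM.
So the demo starts at 9:34 AM.

9:34 AM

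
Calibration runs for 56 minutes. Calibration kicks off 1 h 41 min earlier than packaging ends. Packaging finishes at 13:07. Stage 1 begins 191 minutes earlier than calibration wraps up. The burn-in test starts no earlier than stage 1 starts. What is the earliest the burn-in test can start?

Calibration starts at 13:07 − 101 min = 11:26.
Calibration ends at 11:26 + 56 min = 12:22.
Stage 1 starts at 12:22 − 191 min = 09:11.
The burn-in test is bounded by stage 1, so the earliest it can start is 09:11.

09:11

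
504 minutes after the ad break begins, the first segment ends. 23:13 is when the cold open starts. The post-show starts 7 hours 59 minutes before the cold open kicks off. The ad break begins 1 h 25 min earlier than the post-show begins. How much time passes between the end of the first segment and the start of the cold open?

The post-show starts at 23:13 − 479 min = 15:14.
The ad break starts at 15:14 − 85 min = 13:49.
The first segment ends at 13:49 + 504 min = 22:13.
From 22:13 to 23:13 is 60 minutes.

60 minutes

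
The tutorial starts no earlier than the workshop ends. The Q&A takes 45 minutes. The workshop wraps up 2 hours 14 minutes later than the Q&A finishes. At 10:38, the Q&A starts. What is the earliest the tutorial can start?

The Q&A ends at 10:38 + 45 min = 11:23.
The workshop ends at 11:23 + 134 min = 13:37.
The tutorial is bounded by the workshop, so the earliest it can start is 13:37.

13:37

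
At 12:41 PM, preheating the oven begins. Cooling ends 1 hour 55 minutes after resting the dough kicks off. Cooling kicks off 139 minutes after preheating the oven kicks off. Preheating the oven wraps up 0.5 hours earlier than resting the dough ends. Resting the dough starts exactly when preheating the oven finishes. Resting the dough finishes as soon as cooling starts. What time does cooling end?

4:25 PM

Cooling starts at 12:41 PM + 139 min = 3:00 PM.
So resting the dough ends at 3:00 PM.
Preheating the oven ends at 3:00 PM − 30 min = 2:30 PM.
So resting the dough starts at 2:30 PM.
Cooling ends at 2:30 PM + 115 min = 4:25 PM.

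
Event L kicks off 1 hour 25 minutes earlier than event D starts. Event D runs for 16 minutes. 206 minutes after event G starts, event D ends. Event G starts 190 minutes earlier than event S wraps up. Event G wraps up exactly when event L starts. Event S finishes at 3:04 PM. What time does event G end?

Event G starts at 3:04 PM − 190 min = 11:54 AM.
Event D ends at 11:54 AM + 206 min = 3:20 PM.
Event D starts at 3:20 PM − 16 min = 3:04 PM.
Event L starts at 3:04 PM − 85 min = 1:39 PM.
So event G ends at 1:39 PM.

1:39 PM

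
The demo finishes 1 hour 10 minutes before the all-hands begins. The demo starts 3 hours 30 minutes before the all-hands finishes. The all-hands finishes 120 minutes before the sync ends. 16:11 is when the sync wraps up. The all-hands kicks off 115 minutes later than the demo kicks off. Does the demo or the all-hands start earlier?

The all-hands ends at 16:11 − 120 min = 14:11.
The demo starts at 14:11 − 210 min = 10:41.
The all-hands starts at 10:41 + 115 min = 12:36.
The demo starts at 10:41 and the all-hands starts at 12:36, so the demo is first.

the demo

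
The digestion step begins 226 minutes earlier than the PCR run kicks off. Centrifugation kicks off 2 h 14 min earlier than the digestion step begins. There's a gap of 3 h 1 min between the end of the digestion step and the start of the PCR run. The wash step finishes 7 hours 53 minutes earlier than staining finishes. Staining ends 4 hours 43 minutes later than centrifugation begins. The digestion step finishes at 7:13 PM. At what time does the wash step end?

1:04 PM

The PCR run starts at 7:13 PM + 181 min = 10:14 PM.
The digestion step starts at 10:14 PM − 226 min = 6:28 PM.
Centrifugation starts at 6:28 PM − 134 min = 4:14 PM.
Staining ends at 4:14 PM + 283 min = 8:57 PM.
The wash step ends at 8:57 PM − 473 min = 1:04 PM.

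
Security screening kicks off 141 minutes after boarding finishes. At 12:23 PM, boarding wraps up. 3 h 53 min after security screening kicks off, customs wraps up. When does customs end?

6:37 PM

Security screening starts at 12:23 PM + 141 min = 2:44 PM.
Customs ends at 2:44 PM + 233 min = 6:37 PM.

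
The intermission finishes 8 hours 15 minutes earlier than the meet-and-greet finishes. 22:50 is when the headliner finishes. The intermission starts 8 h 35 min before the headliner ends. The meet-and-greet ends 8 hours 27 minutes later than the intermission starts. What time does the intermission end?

The intermission starts at 22:50 − 515 min = 14:15.
The meet-and-greet ends at 14:15 + 507 min = 22:42.
The intermission ends at 22:42 − 495 min = 14:27.

14:27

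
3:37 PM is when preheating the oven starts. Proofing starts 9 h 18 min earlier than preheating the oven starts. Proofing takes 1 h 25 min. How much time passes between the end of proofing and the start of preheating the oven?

7 hours 53 minutes

Proofing starts at 3:37 PM − 558 min = 6:19 AM.
Proofing ends at 6:19 AM + 85 min = 7:44 AM.
From 7:44 AM to 3:37 PM is 7 hours 53 minutes.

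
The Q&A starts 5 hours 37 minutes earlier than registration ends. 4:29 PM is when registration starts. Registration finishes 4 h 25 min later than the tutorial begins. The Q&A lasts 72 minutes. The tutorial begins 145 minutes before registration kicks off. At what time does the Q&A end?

The tutorial starts at 4:29 PM − 145 min = 2:04 PM.
Registration ends at 2:04 PM + 265 min = 6:29 PM.
The Q&A starts at 6:29 PM − 337 min = 12:52 PM.
The Q&A ends at 12:52 PM + 72 min = 2:04 PM.

2:04 PM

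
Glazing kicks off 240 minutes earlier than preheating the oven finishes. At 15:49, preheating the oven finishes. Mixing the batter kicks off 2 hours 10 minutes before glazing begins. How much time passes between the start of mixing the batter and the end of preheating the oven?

Glazing starts at 15:49 − 240 min = 11:49.
Mixing the batter starts at 11:49 − 130 min = 09:39.
From 09:39 to 15:49 is 6 hours 10 minutes.

6 hours 10 minutes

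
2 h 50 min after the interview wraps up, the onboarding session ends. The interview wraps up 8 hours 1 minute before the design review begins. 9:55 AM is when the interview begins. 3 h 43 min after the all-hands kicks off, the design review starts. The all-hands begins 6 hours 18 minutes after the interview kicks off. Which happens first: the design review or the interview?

The all-hands starts at 9:55 AM + 378 min = 4:13 PM.
The design review starts at 4:13 PM + 223 min = 7:56 PM.
The design review starts at 7:56 PM and the interview starts at 9:55 AM, so the interview is first.

the interview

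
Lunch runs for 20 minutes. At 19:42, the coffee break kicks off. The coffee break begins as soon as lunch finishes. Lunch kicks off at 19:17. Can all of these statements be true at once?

Lunch ends at 19:17 + 20 min = 19:37.
So the coffee break starts at 19:37.
But the coffee break is also said to start at 19:42 — a 5-minute conflict.

No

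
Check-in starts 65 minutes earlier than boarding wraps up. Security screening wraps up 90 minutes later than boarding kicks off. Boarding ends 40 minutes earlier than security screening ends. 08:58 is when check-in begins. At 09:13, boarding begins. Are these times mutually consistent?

Security screening ends at 09:13 + 90 min = 10:43.
Boarding ends at 10:43 − 40 min = 10:03.
Check-in starts at 10:03 − 65 min = 08:58.
That matches the stated 08:58, so the schedule is consistent.

Yes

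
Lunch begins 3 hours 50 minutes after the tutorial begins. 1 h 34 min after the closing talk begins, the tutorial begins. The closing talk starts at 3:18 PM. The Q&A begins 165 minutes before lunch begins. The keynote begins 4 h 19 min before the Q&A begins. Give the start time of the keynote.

The tutorial starts at 3:18 PM + 94 min = 4:52 PM.
Lunch starts at 4:52 PM + 230 min = 8:42 PM.
The Q&A starts at 8:42 PM − 165 min = 5:57 PM.
The keynote starts at 5:57 PM − 259 min = 1:38 PM.

1:38 PM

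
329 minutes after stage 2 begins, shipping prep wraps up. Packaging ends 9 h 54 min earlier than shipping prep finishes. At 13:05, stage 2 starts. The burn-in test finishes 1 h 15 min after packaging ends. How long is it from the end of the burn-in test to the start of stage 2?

Shipping prep ends at 13:05 + 329 min = 18:34.
Packaging ends at 18:34 − 594 min = 08:40.
The burn-in test ends at 08:40 + 75 min = 09:55.
From 09:55 to 13:05 is 3 hours 10 minutes.

3 hours 10 minutes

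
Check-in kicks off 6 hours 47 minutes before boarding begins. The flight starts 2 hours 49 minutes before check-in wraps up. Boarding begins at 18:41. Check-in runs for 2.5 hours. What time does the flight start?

Check-in starts at 18:41 − 407 min = 11:54.
Check-in ends at 11:54 + 150 min = 14:24.
The flight starts at 14:24 − 169 min = 11:35.

11:35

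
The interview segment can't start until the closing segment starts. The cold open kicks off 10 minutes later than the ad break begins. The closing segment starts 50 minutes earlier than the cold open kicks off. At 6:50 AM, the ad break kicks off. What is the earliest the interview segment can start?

6:10 AM

The cold open starts at 6:50 AM + 10 min = 7:00 AM.
The closing segment starts at 7:00 AM − 50 min = 6:10 AM.
The interview segment is bounded by the closing segment, so the earliest it can start is 6:10 AM.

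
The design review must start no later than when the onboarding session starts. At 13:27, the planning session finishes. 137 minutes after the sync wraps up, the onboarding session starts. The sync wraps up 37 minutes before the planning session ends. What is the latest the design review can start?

15:07

The sync ends at 13:27 − 37 min = 12:50.
The onboarding session starts at 12:50 + 137 min = 15:07.
The design review is bounded by the onboarding session, so the latest it can start is 15:07.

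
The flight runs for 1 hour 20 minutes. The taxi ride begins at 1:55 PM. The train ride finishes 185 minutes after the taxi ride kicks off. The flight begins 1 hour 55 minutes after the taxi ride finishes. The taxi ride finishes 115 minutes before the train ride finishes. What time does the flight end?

The train ride ends at 1:55 PM + 185 min = 5:00 PM.
The taxi ride ends at 5:00 PM − 115 min = 3:05 PM.
The flight starts at 3:05 PM + 115 min = 5:00 PM.
The flight ends at 5:00 PM + 80 min = 6:20 PM.

6:20 PM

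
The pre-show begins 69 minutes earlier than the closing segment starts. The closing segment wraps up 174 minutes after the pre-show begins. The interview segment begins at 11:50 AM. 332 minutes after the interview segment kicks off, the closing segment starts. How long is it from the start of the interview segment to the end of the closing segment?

The closing segment starts at 11:50 AM + 332 min = 5:22 PM.
The pre-show starts at 5:22 PM − 69 min = 4:13 PM.
The closing segment ends at 4:13 PM + 174 min = 7:07 PM.
From 11:50 AM to 7:07 PM is 7 h 17 min.

7 h 17 min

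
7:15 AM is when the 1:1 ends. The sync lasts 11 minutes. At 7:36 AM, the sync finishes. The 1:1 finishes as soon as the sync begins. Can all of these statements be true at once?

No

The sync starts at 7:36 AM − 11 min = 7:25 AM.
So the 1:1 ends at 7:25 AM.
But the 1:1 is also said to end at 7:15 AM — a 10-minute conflict.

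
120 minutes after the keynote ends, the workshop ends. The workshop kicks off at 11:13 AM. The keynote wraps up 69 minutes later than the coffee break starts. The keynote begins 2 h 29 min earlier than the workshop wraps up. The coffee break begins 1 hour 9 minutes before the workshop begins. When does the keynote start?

The coffee break starts at 11:13 AM − 69 min = 10:04 AM.
The keynote ends at 10:04 AM + 69 min = 11:13 AM.
The workshop ends at 11:13 AM + 120 min = 1:13 PM.
The keynote starts at 1:13 PM − 149 min = 10:44 AM.

10:44 AM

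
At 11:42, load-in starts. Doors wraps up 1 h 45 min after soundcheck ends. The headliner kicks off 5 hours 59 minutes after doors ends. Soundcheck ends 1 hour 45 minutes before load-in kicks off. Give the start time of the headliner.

Soundcheck ends at 11:42 − 105 min = 09:57.
Doors ends at 09:57 + 105 min = 11:42.
The headliner starts at 11:42 + 359 min = 17:41.

17:41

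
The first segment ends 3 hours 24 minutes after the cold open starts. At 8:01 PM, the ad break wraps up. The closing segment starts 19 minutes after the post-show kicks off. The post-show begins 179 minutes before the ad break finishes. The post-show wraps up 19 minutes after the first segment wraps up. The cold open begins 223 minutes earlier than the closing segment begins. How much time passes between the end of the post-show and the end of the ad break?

2 h 40 min

The post-show starts at 8:01 PM − 179 min = 5:02 PM.
The closing segment starts at 5:02 PM + 19 min = 5:21 PM.
The cold open starts at 5:21 PM − 223 min = 1:38 PM.
The first segment ends at 1:38 PM + 204 min = 5:02 PM.
The post-show ends at 5:02 PM + 19 min = 5:21 PM.
From 5:21 PM to 8:01 PM is 2 h 40 min.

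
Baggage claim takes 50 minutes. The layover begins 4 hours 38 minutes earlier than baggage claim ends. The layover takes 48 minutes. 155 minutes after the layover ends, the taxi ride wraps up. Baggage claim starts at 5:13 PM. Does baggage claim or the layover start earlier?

the layover

Baggage claim ends at 5:13 PM + 50 min = 6:03 PM.
The layover starts at 6:03 PM − 278 min = 1:25 PM.
Baggage claim starts at 5:13 PM and the layover starts at 1:25 PM, so the layover is first.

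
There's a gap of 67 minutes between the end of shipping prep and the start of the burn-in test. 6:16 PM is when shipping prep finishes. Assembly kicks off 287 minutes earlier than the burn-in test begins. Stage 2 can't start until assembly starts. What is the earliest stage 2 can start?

2:36 PM

The burn-in test starts at 6:16 PM + 67 min = 7:23 PM.
Assembly starts at 7:23 PM − 287 min = 2:36 PM.
Stage 2 is bounded by assembly, so the earliest it can start is 2:36 PM.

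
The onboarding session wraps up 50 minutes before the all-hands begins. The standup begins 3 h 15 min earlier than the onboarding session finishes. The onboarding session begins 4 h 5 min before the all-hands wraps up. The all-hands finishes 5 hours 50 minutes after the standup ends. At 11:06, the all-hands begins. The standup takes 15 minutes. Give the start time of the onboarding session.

The onboarding session ends at 11:06 − 50 min = 10:16.
The standup starts at 10:16 − 195 min = 07:01.
The standup ends at 07:01 + 15 min = 07:16.
The all-hands ends at 07:16 + 350 min = 13:06.
The onboarding session starts at 13:06 − 245 min = 09:01.

09:01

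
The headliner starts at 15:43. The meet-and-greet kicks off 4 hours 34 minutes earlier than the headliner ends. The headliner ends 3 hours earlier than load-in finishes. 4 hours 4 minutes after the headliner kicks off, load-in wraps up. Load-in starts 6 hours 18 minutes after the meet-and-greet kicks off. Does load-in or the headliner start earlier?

the headliner

Load-in ends at 15:43 + 244 min = 19:47.
The headliner ends at 19:47 − 180 min = 16:47.
The meet-and-greet starts at 16:47 − 274 min = 12:13.
Load-in starts at 12:13 + 378 min = 18:31.
Load-in starts at 18:31 and the headliner starts at 15:43, so the headliner is first.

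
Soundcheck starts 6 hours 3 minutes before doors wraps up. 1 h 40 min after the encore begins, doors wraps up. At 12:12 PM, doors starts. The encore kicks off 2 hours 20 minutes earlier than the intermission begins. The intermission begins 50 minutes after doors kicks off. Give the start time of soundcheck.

6:19 AM

The intermission starts at 12:12 PM + 50 min = 1:02 PM.
The encore starts at 1:02 PM − 140 min = 10:42 AM.
Doors ends at 10:42 AM + 100 min = 12:22 PM.
Soundcheck starts at 12:22 PM − 363 min = 6:19 AM.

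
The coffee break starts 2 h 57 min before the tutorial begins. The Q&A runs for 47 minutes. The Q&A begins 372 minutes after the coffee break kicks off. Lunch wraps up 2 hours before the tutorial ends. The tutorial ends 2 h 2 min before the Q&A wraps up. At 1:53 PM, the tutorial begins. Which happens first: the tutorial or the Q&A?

The coffee break starts at 1:53 PM − 177 min = 10:56 AM.
The Q&A starts at 10:56 AM + 372 min = 5:08 PM.
The tutorial starts at 1:53 PM and the Q&A starts at 5:08 PM, so the tutorial is first.

the tutorial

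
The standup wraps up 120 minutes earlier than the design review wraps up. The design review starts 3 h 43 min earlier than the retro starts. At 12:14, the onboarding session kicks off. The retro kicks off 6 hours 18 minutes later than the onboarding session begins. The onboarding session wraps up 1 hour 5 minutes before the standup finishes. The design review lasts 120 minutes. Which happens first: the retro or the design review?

the design review

The retro starts at 12:14 + 378 min = 18:32.
The design review starts at 18:32 − 223 min = 14:49.
The retro starts at 18:32 and the design review starts at 14:49, so the design review is first.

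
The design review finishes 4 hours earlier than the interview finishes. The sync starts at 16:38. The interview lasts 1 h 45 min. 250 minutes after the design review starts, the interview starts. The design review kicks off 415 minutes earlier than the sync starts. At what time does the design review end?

The design review starts at 16:38 − 415 min = 09:43.
The interview starts at 09:43 + 250 min = 13:53.
The interview ends at 13:53 + 105 min = 15:38.
The design review ends at 15:38 − 240 min = 11:38.

11:38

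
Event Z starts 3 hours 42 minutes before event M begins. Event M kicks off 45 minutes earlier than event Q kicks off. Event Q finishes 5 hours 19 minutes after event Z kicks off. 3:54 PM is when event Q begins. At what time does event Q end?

Event M starts at 3:54 PM − 45 min = 3:09 PM.
Event Z starts at 3:09 PM − 222 min = 11:27 AM.
Event Q ends at 11:27 AM + 319 min = 4:46 PM.

4:46 PM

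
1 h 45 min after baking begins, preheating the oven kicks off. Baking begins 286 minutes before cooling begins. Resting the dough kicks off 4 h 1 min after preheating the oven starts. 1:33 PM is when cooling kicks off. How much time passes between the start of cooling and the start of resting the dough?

60 minutes

Baking starts at 1:33 PM − 286 min = 8:47 AM.
Preheating the oven starts at 8:47 AM + 105 min = 10:32 AM.
Resting the dough starts at 10:32 AM + 241 min = 2:33 PM.
From 1:33 PM to 2:33 PM is 60 minutes.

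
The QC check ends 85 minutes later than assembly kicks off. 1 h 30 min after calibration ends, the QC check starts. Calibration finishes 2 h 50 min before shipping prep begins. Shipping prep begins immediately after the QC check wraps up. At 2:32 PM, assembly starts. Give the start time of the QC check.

The QC check ends at 2:32 PM + 85 min = 3:57 PM.
So shipping prep starts at 3:57 PM.
Calibration ends at 3:57 PM − 170 min = 1:07 PM.
The QC check starts at 1:07 PM + 90 min = 2:37 PM.

2:37 PM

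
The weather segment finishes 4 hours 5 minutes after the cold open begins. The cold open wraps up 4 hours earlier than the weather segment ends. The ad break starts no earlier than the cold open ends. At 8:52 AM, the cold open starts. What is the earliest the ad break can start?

8:57 AM

The weather segment ends at 8:52 AM + 245 min = 12:57 PM.
The cold open ends at 12:57 PM − 240 min = 8:57 AM.
The ad break is bounded by the cold open, so the earliest it can start is 8:57 AM.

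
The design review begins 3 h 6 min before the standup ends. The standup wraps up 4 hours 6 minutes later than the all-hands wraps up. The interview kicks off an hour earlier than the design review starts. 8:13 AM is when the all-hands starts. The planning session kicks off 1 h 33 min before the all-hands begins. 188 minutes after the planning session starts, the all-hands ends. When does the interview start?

9:48 AM

The planning session starts at 8:13 AM − 93 min = 6:40 AM.
The all-hands ends at 6:40 AM + 188 min = 9:48 AM.
The standup ends at 9:48 AM + 246 min = 1:54 PM.
The design review starts at 1:54 PM − 186 min = 10:48 AM.
The interview starts at 10:48 AM − 60 min = 9:48 AM.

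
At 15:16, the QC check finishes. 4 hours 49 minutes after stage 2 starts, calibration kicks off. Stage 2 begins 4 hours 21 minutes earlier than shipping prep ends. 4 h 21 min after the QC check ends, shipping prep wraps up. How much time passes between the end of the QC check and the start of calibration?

Shipping prep ends at 15:16 + 261 min = 19:37.
Stage 2 starts at 19:37 − 261 min = 15:16.
Calibration starts at 15:16 + 289 min = 20:05.
From 15:16 to 20:05 is 289 minutes.

289 minutes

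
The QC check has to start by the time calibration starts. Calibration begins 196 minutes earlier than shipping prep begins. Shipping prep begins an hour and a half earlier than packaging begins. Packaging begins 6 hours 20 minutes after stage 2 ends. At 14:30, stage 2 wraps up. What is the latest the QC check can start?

16:04

Packaging starts at 14:30 + 380 min = 20:50.
Shipping prep starts at 20:50 − 90 min = 19:20.
Calibration starts at 19:20 − 196 min = 16:04.
The QC check is bounded by calibration, so the latest it can start is 16:04.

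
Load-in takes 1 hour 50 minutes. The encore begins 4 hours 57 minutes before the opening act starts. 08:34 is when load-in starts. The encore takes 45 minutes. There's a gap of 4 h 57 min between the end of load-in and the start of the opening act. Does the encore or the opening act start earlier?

Load-in ends at 08:34 + 110 min = 10:24.
The opening act starts at 10:24 + 297 min = 15:21.
The encore starts at 15:21 − 297 min = 10:24.
The encore starts at 10:24 and the opening act starts at 15:21, so the encore is first.

the encore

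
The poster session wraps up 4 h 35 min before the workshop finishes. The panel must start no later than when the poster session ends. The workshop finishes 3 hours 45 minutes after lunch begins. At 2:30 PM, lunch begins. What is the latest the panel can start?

1:40 PM

The workshop ends at 2:30 PM + 225 min = 6:15 PM.
The poster session ends at 6:15 PM − 275 min = 1:40 PM.
The panel is bounded by the poster session, so the latest it can start is 1:40 PM.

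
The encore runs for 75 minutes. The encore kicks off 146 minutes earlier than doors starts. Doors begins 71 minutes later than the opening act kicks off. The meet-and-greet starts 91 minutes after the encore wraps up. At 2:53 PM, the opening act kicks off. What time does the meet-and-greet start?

4:24 PM

Doors starts at 2:53 PM + 71 min = 4:04 PM.
The encore starts at 4:04 PM − 146 min = 1:38 PM.
The encore ends at 1:38 PM + 75 min = 2:53 PM.
The meet-and-greet starts at 2:53 PM + 91 min = 4:24 PM.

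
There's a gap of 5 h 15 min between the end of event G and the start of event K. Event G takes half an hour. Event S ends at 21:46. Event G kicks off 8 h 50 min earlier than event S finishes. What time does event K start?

18:41

Event G starts at 21:46 − 530 min = 12:56.
Event G ends at 12:56 + 30 min = 13:26.
Event K starts at 13:26 + 315 min = 18:41.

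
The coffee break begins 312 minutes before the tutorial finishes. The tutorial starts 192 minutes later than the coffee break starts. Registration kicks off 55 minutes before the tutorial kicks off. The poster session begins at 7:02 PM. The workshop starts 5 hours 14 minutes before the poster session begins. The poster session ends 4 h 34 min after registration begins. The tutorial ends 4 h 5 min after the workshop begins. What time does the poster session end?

The workshop starts at 7:02 PM − 314 min = 1:48 PM.
The tutorial ends at 1:48 PM + 245 min = 5:53 PM.
The coffee break starts at 5:53 PM − 312 min = 12:41 PM.
The tutorial starts at 12:41 PM + 192 min = 3:53 PM.
Registration starts at 3:53 PM − 55 min = 2:58 PM.
The poster session ends at 2:58 PM + 274 min = 7:32 PM.

7:32 PM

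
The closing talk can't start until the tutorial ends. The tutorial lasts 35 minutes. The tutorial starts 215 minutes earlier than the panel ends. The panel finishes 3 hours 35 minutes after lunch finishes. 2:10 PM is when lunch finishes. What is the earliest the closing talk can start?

The panel ends at 2:10 PM + 215 min = 5:45 PM.
The tutorial starts at 5:45 PM − 215 min = 2:10 PM.
The tutorial ends at 2:10 PM + 35 min = 2:45 PM.
The closing talk is bounded by the tutorial, so the earliest it can start is 2:45 PM.

2:45 PM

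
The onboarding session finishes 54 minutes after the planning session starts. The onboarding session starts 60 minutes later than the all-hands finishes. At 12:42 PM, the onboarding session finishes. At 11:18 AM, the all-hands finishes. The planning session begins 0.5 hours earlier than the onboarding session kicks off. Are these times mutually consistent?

The onboarding session starts at 11:18 AM + 60 min = 12:18 PM.
The planning session starts at 12:18 PM − 30 min = 11:48 AM.
The onboarding session ends at 11:48 AM + 54 min = 12:42 PM.
That matches the stated 12:42 PM, so the schedule is consistent.

Yes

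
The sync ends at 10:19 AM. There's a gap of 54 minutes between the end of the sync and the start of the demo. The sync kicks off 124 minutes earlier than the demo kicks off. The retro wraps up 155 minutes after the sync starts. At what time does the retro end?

The demo starts at 10:19 AM + 54 min = 11:13 AM.
The sync starts at 11:13 AM − 124 min = 9:09 AM.
The retro ends at 9:09 AM + 155 min = 11:44 AM.

11:44 AM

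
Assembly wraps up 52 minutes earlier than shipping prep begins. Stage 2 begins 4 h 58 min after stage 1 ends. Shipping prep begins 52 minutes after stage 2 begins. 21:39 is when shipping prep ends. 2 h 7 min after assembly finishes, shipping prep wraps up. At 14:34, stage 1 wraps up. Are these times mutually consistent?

Yes

Stage 2 starts at 14:34 + 298 min = 19:32.
Shipping prep starts at 19:32 + 52 min = 20:24.
Assembly ends at 20:24 − 52 min = 19:32.
Shipping prep ends at 19:32 + 127 min = 21:39.
That matches the stated 21:39, so the schedule is consistent.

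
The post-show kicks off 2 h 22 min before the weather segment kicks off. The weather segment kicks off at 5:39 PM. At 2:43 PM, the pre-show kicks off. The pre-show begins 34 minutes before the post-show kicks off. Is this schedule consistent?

Yes

The post-show starts at 5:39 PM − 142 min = 3:17 PM.
The pre-show starts at 3:17 PM − 34 min = 2:43 PM.
That matches the stated 2:43 PM, so the schedule is consistent.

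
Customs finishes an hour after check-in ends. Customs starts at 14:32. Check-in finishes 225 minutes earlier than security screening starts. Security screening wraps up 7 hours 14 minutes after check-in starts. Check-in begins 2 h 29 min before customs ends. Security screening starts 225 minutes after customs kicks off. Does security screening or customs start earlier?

customs

Security screening starts at 14:32 + 225 min = 18:17.
Security screening starts at 18:17 and customs starts at 14:32, so customs is first.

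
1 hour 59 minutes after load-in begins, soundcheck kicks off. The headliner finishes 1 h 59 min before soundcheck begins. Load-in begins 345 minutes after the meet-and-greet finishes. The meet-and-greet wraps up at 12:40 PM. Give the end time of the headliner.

Load-in starts at 12:40 PM + 345 min = 6:25 PM.
Soundcheck starts at 6:25 PM + 119 min = 8:24 PM.
The headliner ends at 8:24 PM − 119 min = 6:25 PM.

6:25 PM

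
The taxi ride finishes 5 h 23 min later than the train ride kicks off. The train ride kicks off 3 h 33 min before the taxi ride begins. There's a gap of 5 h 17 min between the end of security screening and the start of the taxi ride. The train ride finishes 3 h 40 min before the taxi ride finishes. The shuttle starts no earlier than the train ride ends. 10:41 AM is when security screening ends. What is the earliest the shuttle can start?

The taxi ride starts at 10:41 AM + 317 min = 3:58 PM.
The train ride starts at 3:58 PM − 213 min = 12:25 PM.
The taxi ride ends at 12:25 PM + 323 min = 5:48 PM.
The train ride ends at 5:48 PM − 220 min = 2:08 PM.
The shuttle is bounded by the train ride, so the earliest it can start is 2:08 PM.

2:08 PM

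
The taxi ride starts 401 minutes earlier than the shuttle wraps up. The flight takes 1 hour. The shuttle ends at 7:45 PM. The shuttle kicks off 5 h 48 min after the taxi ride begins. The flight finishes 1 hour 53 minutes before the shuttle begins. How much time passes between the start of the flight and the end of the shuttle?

226 minutes

The taxi ride starts at 7:45 PM − 401 min = 1:04 PM.
The shuttle starts at 1:04 PM + 348 min = 6:52 PM.
The flight ends at 6:52 PM − 113 min = 4:59 PM.
The flight starts at 4:59 PM − 60 min = 3:59 PM.
From 3:59 PM to 7:45 PM is 226 minutes.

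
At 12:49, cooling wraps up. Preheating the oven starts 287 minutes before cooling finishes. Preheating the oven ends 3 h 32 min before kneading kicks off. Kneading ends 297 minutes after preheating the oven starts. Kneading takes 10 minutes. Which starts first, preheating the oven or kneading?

preheating the oven

Preheating the oven starts at 12:49 − 287 min = 08:02.
Kneading ends at 08:02 + 297 min = 12:59.
Kneading starts at 12:59 − 10 min = 12:49.
Preheating the oven starts at 08:02 and kneading starts at 12:49, so preheating the oven is first.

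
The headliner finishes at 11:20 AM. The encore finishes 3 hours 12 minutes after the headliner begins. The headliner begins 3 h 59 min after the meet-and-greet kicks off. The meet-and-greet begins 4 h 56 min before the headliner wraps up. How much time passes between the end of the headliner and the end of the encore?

The meet-and-greet starts at 11:20 AM − 296 min = 6:24 AM.
The headliner starts at 6:24 AM + 239 min = 10:23 AM.
The encore ends at 10:23 AM + 192 min = 1:35 PM.
From 11:20 AM to 1:35 PM is 135 minutes.

135 minutes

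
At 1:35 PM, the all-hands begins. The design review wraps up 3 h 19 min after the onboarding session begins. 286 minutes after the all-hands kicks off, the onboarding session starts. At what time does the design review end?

9:40 PM

The onboarding session starts at 1:35 PM + 286 min = 6:21 PM.
The design review ends at 6:21 PM + 199 min = 9:40 PM.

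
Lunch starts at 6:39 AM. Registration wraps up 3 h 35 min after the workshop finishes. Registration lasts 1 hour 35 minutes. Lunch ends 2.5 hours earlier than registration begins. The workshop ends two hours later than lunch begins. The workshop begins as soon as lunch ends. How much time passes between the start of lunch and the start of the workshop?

The workshop ends at 6:39 AM + 120 min = 8:39 AM.
Registration ends at 8:39 AM + 215 min = 12:14 PM.
Registration starts at 12:14 PM − 95 min = 10:39 AM.
Lunch ends at 10:39 AM − 150 min = 8:09 AM.
So the workshop starts at 8:09 AM.
From 6:39 AM to 8:09 AM is 1.5 hours.

1.5 hours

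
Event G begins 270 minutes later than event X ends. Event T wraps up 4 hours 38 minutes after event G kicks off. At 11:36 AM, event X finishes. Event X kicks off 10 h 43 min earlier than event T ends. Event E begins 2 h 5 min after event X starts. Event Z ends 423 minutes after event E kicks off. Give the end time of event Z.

Event G starts at 11:36 AM + 270 min = 4:06 PM.
Event T ends at 4:06 PM + 278 min = 8:44 PM.
Event X starts at 8:44 PM − 643 min = 10:01 AM.
Event E starts at 10:01 AM + 125 min = 12:06 PM.
Event Z ends at 12:06 PM + 423 min = 7:09 PM.

7:09 PM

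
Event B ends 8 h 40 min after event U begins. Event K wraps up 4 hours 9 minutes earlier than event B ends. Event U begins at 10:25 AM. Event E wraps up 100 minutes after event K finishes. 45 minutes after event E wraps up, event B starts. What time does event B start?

5:21 PM

Event B ends at 10:25 AM + 520 min = 7:05 PM.
Event K ends at 7:05 PM − 249 min = 2:56 PM.
Event E ends at 2:56 PM + 100 min = 4:36 PM.
Event B starts at 4:36 PM + 45 min = 5:21 PM.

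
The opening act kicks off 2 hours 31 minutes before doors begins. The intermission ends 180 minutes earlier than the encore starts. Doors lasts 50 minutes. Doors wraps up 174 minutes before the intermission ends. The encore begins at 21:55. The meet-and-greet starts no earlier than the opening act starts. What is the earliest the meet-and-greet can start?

12:40

The intermission ends at 21:55 − 180 min = 18:55.
Doors ends at 18:55 − 174 min = 16:01.
Doors starts at 16:01 − 50 min = 15:11.
The opening act starts at 15:11 − 151 min = 12:40.
The meet-and-greet is bounded by the opening act, so the earliest it can start is 12:40.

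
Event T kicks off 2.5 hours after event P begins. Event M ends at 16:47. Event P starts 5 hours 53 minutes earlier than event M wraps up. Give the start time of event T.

13:24

Event P starts at 16:47 − 353 min = 10:54.
Event T starts at 10:54 + 150 min = 13:24.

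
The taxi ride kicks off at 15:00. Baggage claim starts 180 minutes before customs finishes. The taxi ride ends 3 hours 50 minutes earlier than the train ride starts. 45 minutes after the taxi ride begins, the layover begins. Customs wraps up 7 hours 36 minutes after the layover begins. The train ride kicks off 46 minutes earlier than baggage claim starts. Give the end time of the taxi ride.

15:45

The layover starts at 15:00 + 45 min = 15:45.
Customs ends at 15:45 + 456 min = 23:21.
Baggage claim starts at 23:21 − 180 min = 20:21.
The train ride starts at 20:21 − 46 min = 19:35.
The taxi ride ends at 19:35 − 230 min = 15:45.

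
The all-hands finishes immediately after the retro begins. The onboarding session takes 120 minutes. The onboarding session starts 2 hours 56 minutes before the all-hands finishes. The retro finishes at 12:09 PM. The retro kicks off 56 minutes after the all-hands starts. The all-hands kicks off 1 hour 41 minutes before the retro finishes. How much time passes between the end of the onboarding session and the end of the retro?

The all-hands starts at 12:09 PM − 101 min = 10:28 AM.
The retro starts at 10:28 AM + 56 min = 11:24 AM.
So the all-hands ends at 11:24 AM.
The onboarding session starts at 11:24 AM − 176 min = 8:28 AM.
The onboarding session ends at 8:28 AM + 120 min = 10:28 AM.
From 10:28 AM to 12:09 PM is 1 h 41 min.

1 h 41 min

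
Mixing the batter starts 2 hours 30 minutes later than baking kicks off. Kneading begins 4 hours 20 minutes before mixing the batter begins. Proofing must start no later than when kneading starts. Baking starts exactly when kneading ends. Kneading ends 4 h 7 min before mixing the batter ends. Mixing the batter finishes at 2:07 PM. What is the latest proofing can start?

Kneading ends at 2:07 PM − 247 min = 10:00 AM.
So baking starts at 10:00 AM.
Mixing the batter starts at 10:00 AM + 150 min = 12:30 PM.
Kneading starts at 12:30 PM − 260 min = 8:10 AM.
Proofing is bounded by kneading, so the latest it can start is 8:10 AM.

8:10 AM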